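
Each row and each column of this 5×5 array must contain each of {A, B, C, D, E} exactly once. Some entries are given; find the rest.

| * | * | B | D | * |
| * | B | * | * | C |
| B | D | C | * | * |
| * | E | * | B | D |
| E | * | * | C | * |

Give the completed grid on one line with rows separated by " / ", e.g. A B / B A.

A C B D E / D B E A C / B D C E A / C E A B D / E A D C B

(r4,c3) = A
(r5,c2) = A
(r5,c3) = D
(r5,c5) = B
(r1,c2) = C
(r2,c3) = E
(r2,c4) = A
(r3,c4) = E
(r3,c5) = A
(r4,c1) = C
(r1,c1) = A
(r1,c5) = E
(r2,c1) = D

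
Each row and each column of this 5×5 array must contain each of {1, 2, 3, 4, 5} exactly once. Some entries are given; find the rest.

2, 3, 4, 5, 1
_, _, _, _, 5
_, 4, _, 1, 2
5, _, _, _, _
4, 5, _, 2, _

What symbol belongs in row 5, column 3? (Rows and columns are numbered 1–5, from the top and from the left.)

1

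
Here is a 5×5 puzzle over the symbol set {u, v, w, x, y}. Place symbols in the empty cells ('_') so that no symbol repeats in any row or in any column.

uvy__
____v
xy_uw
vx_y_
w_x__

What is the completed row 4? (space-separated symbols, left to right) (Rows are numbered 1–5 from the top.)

v x w y u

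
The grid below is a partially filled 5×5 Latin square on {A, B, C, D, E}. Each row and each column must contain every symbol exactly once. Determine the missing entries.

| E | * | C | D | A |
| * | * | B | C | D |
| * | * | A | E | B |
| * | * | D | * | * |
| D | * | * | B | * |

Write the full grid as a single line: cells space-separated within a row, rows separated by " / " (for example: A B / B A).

row 1 has {A,C,D,E}; column 2 is empty so far — only B is left for (r1,c2).
row 2 has {B,C,D}; column 1 has {D,E} — only A is left for (r2,c1).
row 2 has {A,B,C,D}; column 2 has {B} — only E is left for (r2,c2).
row 3 has {A,B,E}; column 1 has {A,D,E} — only C is left for (r3,c1).
row 3 has {A,B,C,E}; column 2 has {B,E} — only D is left for (r3,c2).
row 4 has {D}; column 1 has {A,C,D,E} — only B is left for (r4,c1).
row 4 has {B,D}; column 4 has {B,C,D,E} — only A is left for (r4,c4).
row 5 has {B,D}; column 3 has {A,B,C,D} — only E is left for (r5,c3).
row 5 has {B,D,E}; column 5 has {A,B,D} — only C is left for (r5,c5).
row 4 has {A,B,D}; column 2 has {B,D,E} — only C is left for (r4,c2).
row 4 has {A,B,C,D}; column 5 has {A,B,C,D} — only E is left for (r4,c5).
row 5 has {B,C,D,E}; column 2 has {B,C,D,E} — only A is left for (r5,c2).

E B C D A / A E B C D / C D A E B / B C D A E / D A E B C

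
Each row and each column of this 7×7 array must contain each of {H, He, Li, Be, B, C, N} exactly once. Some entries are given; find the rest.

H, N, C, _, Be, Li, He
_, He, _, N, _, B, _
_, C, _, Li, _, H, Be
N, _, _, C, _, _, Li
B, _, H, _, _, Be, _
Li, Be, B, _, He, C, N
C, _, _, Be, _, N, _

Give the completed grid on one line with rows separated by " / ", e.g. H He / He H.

H N C B Be Li He / Be He Li N C B H / He C N Li B H Be / N B Be C H He Li / B Li H He N Be C / Li Be B H He C N / C H He Be Li N B

(r1,c4) = B
(r2,c1) = Be
(r2,c3) = Li
(r3,c1) = He
(r3,c3) = N
(r3,c5) = B
(r4,c5) = H
(r4,c6) = He
(r5,c2) = Li
(r5,c4) = He
(r5,c7) = C
(r6,c4) = H
(r7,c3) = He
(r7,c5) = Li
(r2,c5) = C
(r2,c7) = H
(r4,c2) = B
(r4,c3) = Be
(r5,c5) = N
(r7,c2) = H
(r7,c7) = B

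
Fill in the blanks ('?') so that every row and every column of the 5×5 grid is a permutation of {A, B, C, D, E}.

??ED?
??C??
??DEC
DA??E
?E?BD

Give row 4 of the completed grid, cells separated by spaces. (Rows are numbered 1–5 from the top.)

D A B C E

(r2,c4) = A
(r2,c5) = B
(r3,c2) = B
(r4,c3) = B
(r4,c4) = C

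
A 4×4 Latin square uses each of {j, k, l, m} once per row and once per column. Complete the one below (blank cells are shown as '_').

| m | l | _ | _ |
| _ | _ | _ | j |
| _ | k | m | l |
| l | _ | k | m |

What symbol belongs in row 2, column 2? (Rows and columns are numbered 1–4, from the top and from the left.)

m

(r1,c3) = j
(r1,c4) = k
(r2,c1) = k
(r2,c2) = m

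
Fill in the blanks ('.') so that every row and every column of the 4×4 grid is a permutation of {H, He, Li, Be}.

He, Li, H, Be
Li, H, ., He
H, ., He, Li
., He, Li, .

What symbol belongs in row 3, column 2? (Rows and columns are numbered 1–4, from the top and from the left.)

Be

(r2,c3) = Be
(r3,c2) = Be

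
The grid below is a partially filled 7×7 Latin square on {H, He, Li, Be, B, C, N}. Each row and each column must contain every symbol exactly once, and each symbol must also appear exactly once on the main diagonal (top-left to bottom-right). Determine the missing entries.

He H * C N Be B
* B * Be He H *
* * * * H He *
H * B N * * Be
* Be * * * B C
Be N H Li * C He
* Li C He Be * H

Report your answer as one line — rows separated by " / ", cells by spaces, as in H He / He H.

He H Li C N Be B / C B N Be He H Li / Li C Be B H He N / H He B N C Li Be / N Be He H Li B C / Be N H Li B C He / B Li C He Be N H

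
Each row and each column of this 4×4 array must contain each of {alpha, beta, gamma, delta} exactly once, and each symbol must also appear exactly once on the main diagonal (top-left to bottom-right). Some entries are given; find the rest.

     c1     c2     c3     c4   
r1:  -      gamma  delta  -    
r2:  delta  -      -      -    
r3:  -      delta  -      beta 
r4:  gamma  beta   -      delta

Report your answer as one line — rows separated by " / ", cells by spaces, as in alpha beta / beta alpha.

beta gamma delta alpha / delta alpha beta gamma / alpha delta gamma beta / gamma beta alpha delta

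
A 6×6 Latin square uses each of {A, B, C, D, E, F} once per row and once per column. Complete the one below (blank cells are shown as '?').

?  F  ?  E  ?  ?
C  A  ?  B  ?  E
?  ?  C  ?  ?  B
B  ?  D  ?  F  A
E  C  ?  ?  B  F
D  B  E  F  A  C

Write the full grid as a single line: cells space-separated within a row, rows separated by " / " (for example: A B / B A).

Cell (r1,c1): row 1 has {E,F}; column 1 has {B,C,D,E} → A.
Cell (r1,c3): row 1 has {A,E,F}; column 3 has {C,D,E} → B.
Cell (r1,c6): row 1 has {A,B,E,F}; column 6 has {A,B,C,E,F} → D.
Cell (r2,c3): row 2 has {A,B,C,E}; column 3 has {B,C,D,E} → F.
Cell (r2,c5): row 2 has {A,B,C,E,F}; column 5 has {A,B,F} → D.
Cell (r3,c1): row 3 has {B,C}; column 1 has {A,B,C,D,E} → F.
Cell (r3,c5): row 3 has {B,C,F}; column 5 has {A,B,D,F} → E.
Cell (r4,c2): row 4 has {A,B,D,F}; column 2 has {A,B,C,F} → E.
Cell (r4,c4): row 4 has {A,B,D,E,F}; column 4 has {B,E,F} → C.
Cell (r5,c3): row 5 has {B,C,E,F}; column 3 has {B,C,D,E,F} → A.
Cell (r5,c4): row 5 has {A,B,C,E,F}; column 4 has {B,C,E,F} → D.
Cell (r1,c5): row 1 has {A,B,D,E,F}; column 5 has {A,B,D,E,F} → C.
Cell (r3,c2): row 3 has {B,C,E,F}; column 2 has {A,B,C,E,F} → D.
Cell (r3,c4): row 3 has {B,C,D,E,F}; column 4 has {B,C,D,E,F} → A.

A F B E C D / C A F B D E / F D C A E B / B E D C F A / E C A D B F / D B E F A C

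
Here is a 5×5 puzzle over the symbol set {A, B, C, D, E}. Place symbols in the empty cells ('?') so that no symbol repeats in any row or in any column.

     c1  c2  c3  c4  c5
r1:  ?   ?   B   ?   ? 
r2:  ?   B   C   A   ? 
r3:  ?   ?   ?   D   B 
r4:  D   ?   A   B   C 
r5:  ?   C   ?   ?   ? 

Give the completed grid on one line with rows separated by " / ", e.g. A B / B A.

A D B C E / E B C A D / C A E D B / D E A B C / B C D E A

Cell (r2,c1): row 2 has {A,B,C}; column 1 has {D} → E.
Cell (r2,c5): row 2 has {A,B,C,E}; column 5 has {B,C} → D.
Cell (r3,c3): row 3 has {B,D}; column 3 has {A,B,C} → E.
Cell (r4,c2): row 4 has {A,B,C,D}; column 2 has {B,C} → E.
Cell (r5,c3): row 5 has {C}; column 3 has {A,B,C,E} → D.
Cell (r5,c4): row 5 has {C,D}; column 4 has {A,B,D} → E.
Cell (r5,c5): row 5 has {C,D,E}; column 5 has {B,C,D} → A.
Cell (r1,c4): row 1 has {B}; column 4 has {A,B,D,E} → C.
Cell (r1,c5): row 1 has {B,C}; column 5 has {A,B,C,D} → E.
Cell (r3,c2): row 3 has {B,D,E}; column 2 has {B,C,E} → A.
Cell (r5,c1): row 5 has {A,C,D,E}; column 1 has {D,E} → B.
Cell (r1,c1): row 1 has {B,C,E}; column 1 has {B,D,E} → A.
Cell (r1,c2): row 1 has {A,B,C,E}; column 2 has {A,B,C,E} → D.
Cell (r3,c1): row 3 has {A,B,D,E}; column 1 has {A,B,D,E} → C.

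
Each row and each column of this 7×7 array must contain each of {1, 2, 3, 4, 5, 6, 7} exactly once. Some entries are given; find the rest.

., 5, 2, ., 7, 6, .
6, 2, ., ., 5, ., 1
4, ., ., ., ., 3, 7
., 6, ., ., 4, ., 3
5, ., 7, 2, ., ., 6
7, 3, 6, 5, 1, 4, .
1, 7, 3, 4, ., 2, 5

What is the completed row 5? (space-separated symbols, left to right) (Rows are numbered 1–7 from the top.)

5 4 7 2 3 1 6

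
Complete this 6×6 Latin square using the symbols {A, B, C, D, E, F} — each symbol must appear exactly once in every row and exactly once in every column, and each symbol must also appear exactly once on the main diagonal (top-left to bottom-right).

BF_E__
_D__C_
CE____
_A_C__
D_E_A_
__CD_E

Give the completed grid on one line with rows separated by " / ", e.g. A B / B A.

(r1,c5) = D
(r3,c3) = F
(r3,c5) = B
(r6,c2) = B
(r6,c5) = F
(r1,c3) = A
(r1,c6) = C
(r2,c3) = B
(r3,c4) = A
(r3,c6) = D
(r4,c3) = D
(r4,c5) = E
(r5,c2) = C
(r6,c1) = A
(r2,c4) = F
(r2,c6) = A
(r4,c1) = F
(r4,c6) = B
(r5,c4) = B
(r5,c6) = F
(r2,c1) = E

B F A E D C / E D B F C A / C E F A B D / F A D C E B / D C E B A F / A B C D F E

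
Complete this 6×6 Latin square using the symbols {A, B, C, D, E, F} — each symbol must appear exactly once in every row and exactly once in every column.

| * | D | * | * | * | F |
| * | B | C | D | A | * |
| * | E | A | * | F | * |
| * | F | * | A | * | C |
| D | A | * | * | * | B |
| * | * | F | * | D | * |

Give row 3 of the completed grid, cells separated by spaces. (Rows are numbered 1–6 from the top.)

C E A B F D

(r2,c6) = E
(r3,c6) = D
(r5,c3) = E
(r5,c5) = C
(r6,c2) = C
(r6,c6) = A
(r1,c3) = B
(r1,c5) = E
(r2,c1) = F
(r4,c3) = D
(r4,c5) = B
(r5,c4) = F
(r1,c4) = C
(r3,c4) = B
(r4,c1) = E
(r6,c1) = B
(r6,c4) = E
(r1,c1) = A
(r3,c1) = C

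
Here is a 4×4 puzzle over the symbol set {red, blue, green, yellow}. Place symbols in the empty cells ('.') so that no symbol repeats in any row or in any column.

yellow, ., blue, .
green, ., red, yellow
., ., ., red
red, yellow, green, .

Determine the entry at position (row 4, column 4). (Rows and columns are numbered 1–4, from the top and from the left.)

blue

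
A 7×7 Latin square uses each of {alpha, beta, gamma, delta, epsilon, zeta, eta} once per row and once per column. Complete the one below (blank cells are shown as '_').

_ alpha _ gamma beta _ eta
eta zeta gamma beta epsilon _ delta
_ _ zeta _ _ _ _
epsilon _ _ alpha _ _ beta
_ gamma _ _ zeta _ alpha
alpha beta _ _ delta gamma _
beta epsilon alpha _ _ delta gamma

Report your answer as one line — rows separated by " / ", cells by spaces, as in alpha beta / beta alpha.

zeta alpha delta gamma beta epsilon eta / eta zeta gamma beta epsilon alpha delta / gamma eta zeta delta alpha beta epsilon / epsilon delta eta alpha gamma zeta beta / delta gamma beta epsilon zeta eta alpha / alpha beta epsilon eta delta gamma zeta / beta epsilon alpha zeta eta delta gamma

At row 2, column 6: row 2 has {beta,gamma,delta,epsilon,zeta,eta}; column 6 has {gamma,delta}; that leaves alpha.
At row 3, column 7: row 3 has {zeta}; column 7 has {alpha,beta,gamma,delta,eta}; that leaves epsilon.
At row 5, column 1: row 5 has {alpha,gamma,zeta}; column 1 has {alpha,beta,epsilon,eta}; that leaves delta.
At row 6, column 7: row 6 has {alpha,beta,gamma,delta}; column 7 has {alpha,beta,gamma,delta,epsilon,eta}; that leaves zeta.
At row 7, column 5: row 7 has {alpha,beta,gamma,delta,epsilon}; column 5 has {beta,delta,epsilon,zeta}; that leaves eta.
At row 1, column 1: row 1 has {alpha,beta,gamma,eta}; column 1 has {alpha,beta,delta,epsilon,eta}; that leaves zeta.
At row 1, column 6: row 1 has {alpha,beta,gamma,zeta,eta}; column 6 has {alpha,gamma,delta}; that leaves epsilon.
At row 3, column 1: row 3 has {epsilon,zeta}; column 1 has {alpha,beta,delta,epsilon,zeta,eta}; that leaves gamma.
At row 3, column 5: row 3 has {gamma,epsilon,zeta}; column 5 has {beta,delta,epsilon,zeta,eta}; that leaves alpha.
At row 4, column 5: row 4 has {alpha,beta,epsilon}; column 5 has {alpha,beta,delta,epsilon,zeta,eta}; that leaves gamma.
At row 7, column 4: row 7 has {alpha,beta,gamma,delta,epsilon,eta}; column 4 has {alpha,beta,gamma}; that leaves zeta.
At row 1, column 3: row 1 has {alpha,beta,gamma,epsilon,zeta,eta}; column 3 has {alpha,gamma,zeta}; that leaves delta.
At row 4, column 3: row 4 has {alpha,beta,gamma,epsilon}; column 3 has {alpha,gamma,delta,zeta}; that leaves eta.
At row 4, column 6: row 4 has {alpha,beta,gamma,epsilon,eta}; column 6 has {alpha,gamma,delta,epsilon}; that leaves zeta.
At row 6, column 3: row 6 has {alpha,beta,gamma,delta,zeta}; column 3 has {alpha,gamma,delta,zeta,eta}; that leaves epsilon.
At row 6, column 4: row 6 has {alpha,beta,gamma,delta,epsilon,zeta}; column 4 has {alpha,beta,gamma,zeta}; that leaves eta.
At row 3, column 4: row 3 has {alpha,gamma,epsilon,zeta}; column 4 has {alpha,beta,gamma,zeta,eta}; that leaves delta.
At row 4, column 2: row 4 has {alpha,beta,gamma,epsilon,zeta,eta}; column 2 has {alpha,beta,gamma,epsilon,zeta}; that leaves delta.
At row 5, column 3: row 5 has {alpha,gamma,delta,zeta}; column 3 has {alpha,gamma,delta,epsilon,zeta,eta}; that leaves beta.
At row 5, column 4: row 5 has {alpha,beta,gamma,delta,zeta}; column 4 has {alpha,beta,gamma,delta,zeta,eta}; that leaves epsilon.
At row 5, column 6: row 5 has {alpha,beta,gamma,delta,epsilon,zeta}; column 6 has {alpha,gamma,delta,epsilon,zeta}; that leaves eta.
At row 3, column 2: row 3 has {alpha,gamma,delta,epsilon,zeta}; column 2 has {alpha,beta,gamma,delta,epsilon,zeta}; that leaves eta.
At row 3, column 6: row 3 has {alpha,gamma,delta,epsilon,zeta,eta}; column 6 has {alpha,gamma,delta,epsilon,zeta,eta}; that leaves beta.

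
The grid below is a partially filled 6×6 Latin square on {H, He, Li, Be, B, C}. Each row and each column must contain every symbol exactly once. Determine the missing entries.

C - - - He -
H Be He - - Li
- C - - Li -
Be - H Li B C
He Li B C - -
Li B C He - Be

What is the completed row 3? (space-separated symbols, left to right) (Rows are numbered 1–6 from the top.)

B C Be H Li He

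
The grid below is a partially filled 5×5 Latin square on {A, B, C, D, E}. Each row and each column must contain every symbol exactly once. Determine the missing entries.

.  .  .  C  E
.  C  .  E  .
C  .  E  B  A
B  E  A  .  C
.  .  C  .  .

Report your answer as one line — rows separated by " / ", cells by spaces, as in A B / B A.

D A B C E / A C D E B / C D E B A / B E A D C / E B C A D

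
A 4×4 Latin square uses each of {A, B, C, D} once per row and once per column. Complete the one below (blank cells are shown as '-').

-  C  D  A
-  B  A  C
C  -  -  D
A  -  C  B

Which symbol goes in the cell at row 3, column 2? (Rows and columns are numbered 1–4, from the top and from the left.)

A

(r1,c1): row 1 has {A,C,D}; column 1 has {A,C}, so it must be B.
(r2,c1): row 2 has {A,B,C}; column 1 has {A,B,C}, so it must be D.
(r3,c2): row 3 has {C,D}; column 2 has {B,C}, so it must be A.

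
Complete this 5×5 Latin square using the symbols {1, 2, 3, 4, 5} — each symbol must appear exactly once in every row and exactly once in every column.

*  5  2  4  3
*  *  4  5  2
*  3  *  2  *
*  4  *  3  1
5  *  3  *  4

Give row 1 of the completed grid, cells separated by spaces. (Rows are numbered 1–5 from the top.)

1 5 2 4 3

Cell (r1,c1): row 1 has {2,3,4,5}; column 1 has {5} → 1.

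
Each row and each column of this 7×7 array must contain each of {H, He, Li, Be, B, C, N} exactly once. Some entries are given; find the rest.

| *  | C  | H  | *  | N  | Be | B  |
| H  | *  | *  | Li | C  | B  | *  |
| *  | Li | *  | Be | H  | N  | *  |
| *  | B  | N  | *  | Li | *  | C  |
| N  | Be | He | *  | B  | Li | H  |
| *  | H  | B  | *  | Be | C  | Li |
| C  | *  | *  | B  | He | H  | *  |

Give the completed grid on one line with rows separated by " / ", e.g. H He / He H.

Li C H He N Be B / H He Be Li C B N / B Li C Be H N He / Be B N H Li He C / N Be He C B Li H / He H B N Be C Li / C N Li B He H Be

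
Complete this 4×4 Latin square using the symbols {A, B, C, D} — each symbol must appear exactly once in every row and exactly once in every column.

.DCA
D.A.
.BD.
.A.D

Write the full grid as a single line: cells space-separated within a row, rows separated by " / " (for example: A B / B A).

B D C A / D C A B / A B D C / C A B D

(r1,c1) = B
(r2,c2) = C
(r2,c4) = B
(r3,c4) = C
(r4,c1) = C
(r4,c3) = B
(r3,c1) = A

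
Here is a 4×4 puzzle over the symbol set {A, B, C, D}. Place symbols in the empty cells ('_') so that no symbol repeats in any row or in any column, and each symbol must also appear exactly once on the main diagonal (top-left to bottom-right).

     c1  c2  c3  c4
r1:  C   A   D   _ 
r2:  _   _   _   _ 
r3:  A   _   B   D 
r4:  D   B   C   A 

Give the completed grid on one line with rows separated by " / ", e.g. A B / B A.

At row 1, column 4: row 1 has {A,C,D}; column 4 has {A,D}; that leaves B.
At row 2, column 1: row 2 is empty so far; column 1 has {A,C,D}; that leaves B.
At row 2, column 2: row 2 has {B}; column 2 has {A,B}; the diagonal has {A,B,C}; that leaves D.
At row 2, column 3: row 2 has {B,D}; column 3 has {B,C,D}; that leaves A.
At row 2, column 4: row 2 has {A,B,D}; column 4 has {A,B,D}; that leaves C.
At row 3, column 2: row 3 has {A,B,D}; column 2 has {A,B,D}; that leaves C.

C A D B / B D A C / A C B D / D B C A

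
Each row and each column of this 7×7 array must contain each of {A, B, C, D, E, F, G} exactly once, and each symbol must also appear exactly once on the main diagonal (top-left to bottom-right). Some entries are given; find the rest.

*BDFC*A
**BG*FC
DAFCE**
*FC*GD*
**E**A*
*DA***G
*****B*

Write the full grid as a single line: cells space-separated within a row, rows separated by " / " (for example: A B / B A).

G B D F C E A / A E B G D F C / D A F C E G B / B F C A G D E / C G E D B A F / E D A B F C G / F C G E A B D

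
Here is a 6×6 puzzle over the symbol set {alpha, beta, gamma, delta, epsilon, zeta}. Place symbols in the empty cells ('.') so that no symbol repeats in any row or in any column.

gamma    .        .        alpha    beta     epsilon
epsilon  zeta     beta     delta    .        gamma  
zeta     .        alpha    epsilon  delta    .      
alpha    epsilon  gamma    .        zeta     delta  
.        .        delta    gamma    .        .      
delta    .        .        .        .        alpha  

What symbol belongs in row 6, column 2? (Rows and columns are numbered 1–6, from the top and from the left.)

row 1 has {alpha,beta,gamma,epsilon}; column 2 has {epsilon,zeta} — only delta is left for (r1,c2).
row 1 has {alpha,beta,gamma,delta,epsilon}; column 3 has {alpha,beta,gamma,delta} — only zeta is left for (r1,c3).
row 2 has {beta,gamma,delta,epsilon,zeta}; column 5 has {beta,delta,zeta} — only alpha is left for (r2,c5).
row 3 has {alpha,delta,epsilon,zeta}; column 6 has {alpha,gamma,delta,epsilon} — only beta is left for (r3,c6).
row 4 has {alpha,gamma,delta,epsilon,zeta}; column 4 has {alpha,gamma,delta,epsilon} — only beta is left for (r4,c4).
row 5 has {gamma,delta}; column 1 has {alpha,gamma,delta,epsilon,zeta} — only beta is left for (r5,c1).
row 5 has {beta,gamma,delta}; column 2 has {delta,epsilon,zeta} — only alpha is left for (r5,c2).
row 5 has {alpha,beta,gamma,delta}; column 5 has {alpha,beta,delta,zeta} — only epsilon is left for (r5,c5).
row 5 has {alpha,beta,gamma,delta,epsilon}; column 6 has {alpha,beta,gamma,delta,epsilon} — only zeta is left for (r5,c6).
row 6 has {alpha,delta}; column 3 has {alpha,beta,gamma,delta,zeta} — only epsilon is left for (r6,c3).
row 6 has {alpha,delta,epsilon}; column 4 has {alpha,beta,gamma,delta,epsilon} — only zeta is left for (r6,c4).
row 6 has {alpha,delta,epsilon,zeta}; column 5 has {alpha,beta,delta,epsilon,zeta} — only gamma is left for (r6,c5).
row 3 has {alpha,beta,delta,epsilon,zeta}; column 2 has {alpha,delta,epsilon,zeta} — only gamma is left for (r3,c2).
row 6 has {alpha,gamma,delta,epsilon,zeta}; column 2 has {alpha,gamma,delta,epsilon,zeta} — only beta is left for (r6,c2).

beta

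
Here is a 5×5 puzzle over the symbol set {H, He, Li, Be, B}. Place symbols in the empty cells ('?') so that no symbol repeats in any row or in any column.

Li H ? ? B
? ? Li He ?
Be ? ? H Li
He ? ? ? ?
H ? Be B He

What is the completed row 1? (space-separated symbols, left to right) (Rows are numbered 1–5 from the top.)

Li H He Be B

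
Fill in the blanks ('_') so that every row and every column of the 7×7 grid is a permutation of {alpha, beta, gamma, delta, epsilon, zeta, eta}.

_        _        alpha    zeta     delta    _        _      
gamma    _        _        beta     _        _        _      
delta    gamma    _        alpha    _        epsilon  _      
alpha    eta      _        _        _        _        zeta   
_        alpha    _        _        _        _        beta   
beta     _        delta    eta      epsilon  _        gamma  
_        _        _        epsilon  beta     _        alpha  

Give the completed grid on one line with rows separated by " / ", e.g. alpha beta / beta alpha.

Cell (r3,c7): row 3 has {alpha,gamma,delta,epsilon}; column 7 has {alpha,beta,gamma,zeta} → eta.
Cell (r4,c5): row 4 has {alpha,zeta,eta}; column 5 has {beta,delta,epsilon} → gamma.
Cell (r6,c2): row 6 has {beta,gamma,delta,epsilon,eta}; column 2 has {alpha,gamma,eta} → zeta.
Cell (r6,c6): row 6 has {beta,gamma,delta,epsilon,zeta,eta}; column 6 has {epsilon} → alpha.
Cell (r7,c2): row 7 has {alpha,beta,epsilon}; column 2 has {alpha,gamma,zeta,eta} → delta.
Cell (r1,c7): row 1 has {alpha,delta,zeta}; column 7 has {alpha,beta,gamma,zeta,eta} → epsilon.
Cell (r2,c2): row 2 has {beta,gamma}; column 2 has {alpha,gamma,delta,zeta,eta} → epsilon.
Cell (r2,c7): row 2 has {beta,gamma,epsilon}; column 7 has {alpha,beta,gamma,epsilon,zeta,eta} → delta.
Cell (r3,c5): row 3 has {alpha,gamma,delta,epsilon,eta}; column 5 has {beta,gamma,delta,epsilon} → zeta.
Cell (r4,c4): row 4 has {alpha,gamma,zeta,eta}; column 4 has {alpha,beta,epsilon,zeta,eta} → delta.
Cell (r4,c6): row 4 has {alpha,gamma,delta,zeta,eta}; column 6 has {alpha,epsilon} → beta.
Cell (r5,c4): row 5 has {alpha,beta}; column 4 has {alpha,beta,delta,epsilon,zeta,eta} → gamma.
Cell (r5,c5): row 5 has {alpha,beta,gamma}; column 5 has {beta,gamma,delta,epsilon,zeta} → eta.
Cell (r1,c1): row 1 has {alpha,delta,epsilon,zeta}; column 1 has {alpha,beta,gamma,delta} → eta.
Cell (r1,c2): row 1 has {alpha,delta,epsilon,zeta,eta}; column 2 has {alpha,gamma,delta,epsilon,zeta,eta} → beta.
Cell (r1,c6): row 1 has {alpha,beta,delta,epsilon,zeta,eta}; column 6 has {alpha,beta,epsilon} → gamma.
Cell (r2,c5): row 2 has {beta,gamma,delta,epsilon}; column 5 has {beta,gamma,delta,epsilon,zeta,eta} → alpha.
Cell (r3,c3): row 3 has {alpha,gamma,delta,epsilon,zeta,eta}; column 3 has {alpha,delta} → beta.
Cell (r4,c3): row 4 has {alpha,beta,gamma,delta,zeta,eta}; column 3 has {alpha,beta,delta} → epsilon.
Cell (r5,c3): row 5 has {alpha,beta,gamma,eta}; column 3 has {alpha,beta,delta,epsilon} → zeta.
Cell (r5,c6): row 5 has {alpha,beta,gamma,zeta,eta}; column 6 has {alpha,beta,gamma,epsilon} → delta.
Cell (r7,c1): row 7 has {alpha,beta,delta,epsilon}; column 1 has {alpha,beta,gamma,delta,eta} → zeta.
Cell (r7,c6): row 7 has {alpha,beta,delta,epsilon,zeta}; column 6 has {alpha,beta,gamma,delta,epsilon} → eta.
Cell (r2,c3): row 2 has {alpha,beta,gamma,delta,epsilon}; column 3 has {alpha,beta,delta,epsilon,zeta} → eta.
Cell (r2,c6): row 2 has {alpha,beta,gamma,delta,epsilon,eta}; column 6 has {alpha,beta,gamma,delta,epsilon,eta} → zeta.
Cell (r5,c1): row 5 has {alpha,beta,gamma,delta,zeta,eta}; column 1 has {alpha,beta,gamma,delta,zeta,eta} → epsilon.
Cell (r7,c3): row 7 has {alpha,beta,delta,epsilon,zeta,eta}; column 3 has {alpha,beta,delta,epsilon,zeta,eta} → gamma.

eta beta alpha zeta delta gamma epsilon / gamma epsilon eta beta alpha zeta delta / delta gamma beta alpha zeta epsilon eta / alpha eta epsilon delta gamma beta zeta / epsilon alpha zeta gamma eta delta beta / beta zeta delta eta epsilon alpha gamma / zeta delta gamma epsilon beta eta alpha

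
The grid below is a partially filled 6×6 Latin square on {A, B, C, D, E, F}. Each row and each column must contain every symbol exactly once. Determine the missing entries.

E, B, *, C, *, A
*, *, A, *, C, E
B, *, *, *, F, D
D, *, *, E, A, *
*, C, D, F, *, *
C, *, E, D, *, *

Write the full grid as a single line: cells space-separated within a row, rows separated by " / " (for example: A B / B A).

E B F C D A / F D A B C E / B E C A F D / D F B E A C / A C D F E B / C A E D B F

At row 1, column 3: row 1 has {A,B,C,E}; column 3 has {A,D,E}; that leaves F.
At row 1, column 5: row 1 has {A,B,C,E,F}; column 5 has {A,C,F}; that leaves D.
At row 2, column 1: row 2 has {A,C,E}; column 1 has {B,C,D,E}; that leaves F.
At row 2, column 2: row 2 has {A,C,E,F}; column 2 has {B,C}; that leaves D.
At row 2, column 4: row 2 has {A,C,D,E,F}; column 4 has {C,D,E,F}; that leaves B.
At row 3, column 3: row 3 has {B,D,F}; column 3 has {A,D,E,F}; that leaves C.
At row 3, column 4: row 3 has {B,C,D,F}; column 4 has {B,C,D,E,F}; that leaves A.
At row 4, column 2: row 4 has {A,D,E}; column 2 has {B,C,D}; that leaves F.
At row 4, column 3: row 4 has {A,D,E,F}; column 3 has {A,C,D,E,F}; that leaves B.
At row 4, column 6: row 4 has {A,B,D,E,F}; column 6 has {A,D,E}; that leaves C.
At row 5, column 1: row 5 has {C,D,F}; column 1 has {B,C,D,E,F}; that leaves A.
At row 5, column 6: row 5 has {A,C,D,F}; column 6 has {A,C,D,E}; that leaves B.
At row 6, column 2: row 6 has {C,D,E}; column 2 has {B,C,D,F}; that leaves A.
At row 6, column 5: row 6 has {A,C,D,E}; column 5 has {A,C,D,F}; that leaves B.
At row 6, column 6: row 6 has {A,B,C,D,E}; column 6 has {A,B,C,D,E}; that leaves F.
At row 3, column 2: row 3 has {A,B,C,D,F}; column 2 has {A,B,C,D,F}; that leaves E.
At row 5, column 5: row 5 has {A,B,C,D,F}; column 5 has {A,B,C,D,F}; that leaves E.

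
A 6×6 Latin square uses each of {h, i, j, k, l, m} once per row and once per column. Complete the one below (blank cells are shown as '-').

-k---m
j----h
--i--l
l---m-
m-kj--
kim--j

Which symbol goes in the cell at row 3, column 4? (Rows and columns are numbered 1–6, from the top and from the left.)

m

(r2,c3): row 2 has {h,j}; column 3 has {i,k,m}, so it must be l.
(r3,c1): row 3 has {i,l}; column 1 has {j,k,l,m}, so it must be h.
(r5,c6): row 5 has {j,k,m}; column 6 has {h,j,l,m}, so it must be i.
(r1,c1): row 1 has {k,m}; column 1 has {h,j,k,l,m}, so it must be i.
(r2,c2): row 2 has {h,j,l}; column 2 has {i,k}, so it must be m.
(r3,c2): row 3 has {h,i,l}; column 2 has {i,k,m}, so it must be j.
(r3,c5): row 3 has {h,i,j,l}; column 5 has {m}, so it must be k.
(r4,c2): row 4 has {l,m}; column 2 has {i,j,k,m}, so it must be h.
(r4,c3): row 4 has {h,l,m}; column 3 has {i,k,l,m}, so it must be j.
(r4,c6): row 4 has {h,j,l,m}; column 6 has {h,i,j,l,m}, so it must be k.
(r5,c2): row 5 has {i,j,k,m}; column 2 has {h,i,j,k,m}, so it must be l.
(r5,c5): row 5 has {i,j,k,l,m}; column 5 has {k,m}, so it must be h.
(r6,c5): row 6 has {i,j,k,m}; column 5 has {h,k,m}, so it must be l.
(r1,c3): row 1 has {i,k,m}; column 3 has {i,j,k,l,m}, so it must be h.
(r1,c4): row 1 has {h,i,k,m}; column 4 has {j}, so it must be l.
(r1,c5): row 1 has {h,i,k,l,m}; column 5 has {h,k,l,m}, so it must be j.
(r2,c5): row 2 has {h,j,l,m}; column 5 has {h,j,k,l,m}, so it must be i.
(r3,c4): row 3 has {h,i,j,k,l}; column 4 has {j,l}, so it must be m.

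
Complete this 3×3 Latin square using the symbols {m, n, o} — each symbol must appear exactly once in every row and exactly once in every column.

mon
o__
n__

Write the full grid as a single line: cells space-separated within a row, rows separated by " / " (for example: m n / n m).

Cell (r2,c3): row 2 has {o}; column 3 has {n} → m.
Cell (r3,c2): row 3 has {n}; column 2 has {o} → m.
Cell (r3,c3): row 3 has {m,n}; column 3 has {m,n} → o.
Cell (r2,c2): row 2 has {m,o}; column 2 has {m,o} → n.

m o n / o n m / n m o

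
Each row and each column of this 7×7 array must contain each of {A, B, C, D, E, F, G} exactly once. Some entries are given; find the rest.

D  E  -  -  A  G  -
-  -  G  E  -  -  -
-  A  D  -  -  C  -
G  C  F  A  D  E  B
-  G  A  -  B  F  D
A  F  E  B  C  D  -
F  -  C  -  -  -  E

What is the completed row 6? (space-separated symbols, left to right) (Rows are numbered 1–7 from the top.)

(r1,c3) = B
(r2,c5) = F
(r5,c4) = C
(r6,c7) = G

A F E B C D G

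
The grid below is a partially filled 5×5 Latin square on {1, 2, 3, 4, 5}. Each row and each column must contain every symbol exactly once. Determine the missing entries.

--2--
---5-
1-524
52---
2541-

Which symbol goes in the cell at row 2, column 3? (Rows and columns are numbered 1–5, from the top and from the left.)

1

(r3,c2) = 3
(r5,c5) = 3
(r4,c5) = 1
(r1,c5) = 5
(r2,c5) = 2
(r4,c3) = 3
(r4,c4) = 4
(r1,c4) = 3
(r2,c3) = 1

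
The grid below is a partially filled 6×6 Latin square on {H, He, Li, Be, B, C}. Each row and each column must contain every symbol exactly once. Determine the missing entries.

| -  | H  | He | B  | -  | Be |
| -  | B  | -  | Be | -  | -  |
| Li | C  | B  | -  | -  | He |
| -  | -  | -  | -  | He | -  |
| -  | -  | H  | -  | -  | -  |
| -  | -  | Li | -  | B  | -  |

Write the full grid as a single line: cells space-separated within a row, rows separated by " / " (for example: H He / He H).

C H He B Li Be / He B C Be H Li / Li C B H Be He / B Li Be C He H / Be He H Li C B / H Be Li He B C

row 1 has {H,He,Be,B}; column 1 has {Li} — only C is left for (r1,c1).
row 1 has {H,He,Be,B,C}; column 5 has {He,B} — only Li is left for (r1,c5).
row 2 has {Be,B}; column 3 has {H,He,Li,B} — only C is left for (r2,c3).
row 2 has {Be,B,C}; column 5 has {He,Li,B} — only H is left for (r2,c5).
row 2 has {H,Be,B,C}; column 6 has {He,Be} — only Li is left for (r2,c6).
row 3 has {He,Li,B,C}; column 4 has {Be,B} — only H is left for (r3,c4).
row 3 has {H,He,Li,B,C}; column 5 has {H,He,Li,B} — only Be is left for (r3,c5).
row 4 has {He}; column 3 has {H,He,Li,B,C} — only Be is left for (r4,c3).
row 5 has {H}; column 5 has {H,He,Li,Be,B} — only C is left for (r5,c5).
row 5 has {H,C}; column 6 has {He,Li,Be} — only B is left for (r5,c6).
row 2 has {H,Li,Be,B,C}; column 1 has {Li,C} — only He is left for (r2,c1).
row 4 has {He,Be}; column 2 has {H,B,C} — only Li is left for (r4,c2).
row 4 has {He,Li,Be}; column 4 has {H,Be,B} — only C is left for (r4,c4).
row 4 has {He,Li,Be,C}; column 6 has {He,Li,Be,B} — only H is left for (r4,c6).
row 5 has {H,B,C}; column 1 has {He,Li,C} — only Be is left for (r5,c1).
row 5 has {H,Be,B,C}; column 2 has {H,Li,B,C} — only He is left for (r5,c2).
row 5 has {H,He,Be,B,C}; column 4 has {H,Be,B,C} — only Li is left for (r5,c4).
row 6 has {Li,B}; column 1 has {He,Li,Be,C} — only H is left for (r6,c1).
row 6 has {H,Li,B}; column 2 has {H,He,Li,B,C} — only Be is left for (r6,c2).
row 6 has {H,Li,Be,B}; column 4 has {H,Li,Be,B,C} — only He is left for (r6,c4).
row 6 has {H,He,Li,Be,B}; column 6 has {H,He,Li,Be,B} — only C is left for (r6,c6).
row 4 has {H,He,Li,Be,C}; column 1 has {H,He,Li,Be,C} — only B is left for (r4,c1).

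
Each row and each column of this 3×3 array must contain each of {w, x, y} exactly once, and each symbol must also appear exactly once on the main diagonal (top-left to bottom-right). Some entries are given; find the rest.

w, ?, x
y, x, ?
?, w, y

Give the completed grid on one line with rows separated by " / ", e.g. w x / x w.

w y x / y x w / x w y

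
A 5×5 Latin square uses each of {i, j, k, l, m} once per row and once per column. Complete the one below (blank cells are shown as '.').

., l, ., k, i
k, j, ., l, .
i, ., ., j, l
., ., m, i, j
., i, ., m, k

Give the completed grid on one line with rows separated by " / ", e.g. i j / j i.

m l j k i / k j i l m / i m k j l / l k m i j / j i l m k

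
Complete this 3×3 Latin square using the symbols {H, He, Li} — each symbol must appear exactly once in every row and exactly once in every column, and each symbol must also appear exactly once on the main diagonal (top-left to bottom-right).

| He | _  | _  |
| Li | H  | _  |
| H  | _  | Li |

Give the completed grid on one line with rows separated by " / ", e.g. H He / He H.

He Li H / Li H He / H He Li

(r1,c2) = Li
(r1,c3) = H
(r2,c3) = He
(r3,c2) = He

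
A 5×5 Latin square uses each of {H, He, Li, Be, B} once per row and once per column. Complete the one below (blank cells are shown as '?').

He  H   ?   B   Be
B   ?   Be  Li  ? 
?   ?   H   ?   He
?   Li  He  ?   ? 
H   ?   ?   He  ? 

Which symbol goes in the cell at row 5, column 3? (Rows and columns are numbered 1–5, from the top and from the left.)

B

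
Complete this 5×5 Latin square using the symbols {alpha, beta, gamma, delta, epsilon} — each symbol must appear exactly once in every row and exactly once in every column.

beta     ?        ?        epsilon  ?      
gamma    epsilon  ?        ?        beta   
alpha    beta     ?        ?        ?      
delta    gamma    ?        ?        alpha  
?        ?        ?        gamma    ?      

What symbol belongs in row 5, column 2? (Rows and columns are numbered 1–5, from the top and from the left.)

alpha

(r3,c4) = delta
(r4,c4) = beta
(r5,c1) = epsilon
(r5,c5) = delta
(r1,c5) = gamma
(r2,c4) = alpha
(r3,c5) = epsilon
(r4,c3) = epsilon
(r5,c2) = alpha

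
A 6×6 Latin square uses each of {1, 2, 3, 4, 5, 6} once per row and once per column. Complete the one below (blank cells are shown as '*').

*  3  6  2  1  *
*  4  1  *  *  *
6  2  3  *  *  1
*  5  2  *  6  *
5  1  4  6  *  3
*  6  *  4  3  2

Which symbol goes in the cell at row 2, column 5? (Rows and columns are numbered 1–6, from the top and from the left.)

5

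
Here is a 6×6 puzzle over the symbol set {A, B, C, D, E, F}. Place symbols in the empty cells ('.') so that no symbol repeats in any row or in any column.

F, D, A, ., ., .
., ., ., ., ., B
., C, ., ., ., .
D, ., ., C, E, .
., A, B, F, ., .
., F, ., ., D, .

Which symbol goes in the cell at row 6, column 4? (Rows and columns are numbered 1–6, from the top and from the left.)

B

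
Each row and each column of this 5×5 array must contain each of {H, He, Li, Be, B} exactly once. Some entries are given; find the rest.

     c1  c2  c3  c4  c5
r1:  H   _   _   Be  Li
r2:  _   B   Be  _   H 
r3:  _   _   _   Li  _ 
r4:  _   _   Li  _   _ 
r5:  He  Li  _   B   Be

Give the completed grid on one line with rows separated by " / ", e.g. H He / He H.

H He B Be Li / Li B Be He H / Be H He Li B / B Be Li H He / He Li H B Be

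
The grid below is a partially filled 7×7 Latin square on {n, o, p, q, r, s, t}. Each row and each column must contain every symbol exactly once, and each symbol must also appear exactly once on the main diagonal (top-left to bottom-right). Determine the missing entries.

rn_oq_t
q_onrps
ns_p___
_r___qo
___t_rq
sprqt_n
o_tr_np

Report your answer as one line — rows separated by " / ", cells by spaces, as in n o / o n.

r n p o q s t / q t o n r p s / n s q p o t r / t r n s p q o / p o s t n r q / s p r q t o n / o q t r s n p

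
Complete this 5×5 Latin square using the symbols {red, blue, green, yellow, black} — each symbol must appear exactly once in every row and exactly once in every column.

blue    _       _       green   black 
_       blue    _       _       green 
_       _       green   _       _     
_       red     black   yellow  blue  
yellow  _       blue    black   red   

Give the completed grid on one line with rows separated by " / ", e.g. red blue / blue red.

blue yellow red green black / black blue yellow red green / red black green blue yellow / green red black yellow blue / yellow green blue black red

(r1,c2): row 1 has {blue,green,black}; column 2 has {red,blue}, so it must be yellow.
(r1,c3): row 1 has {blue,green,yellow,black}; column 3 has {blue,green,black}, so it must be red.
(r2,c3): row 2 has {blue,green}; column 3 has {red,blue,green,black}, so it must be yellow.
(r2,c4): row 2 has {blue,green,yellow}; column 4 has {green,yellow,black}, so it must be red.
(r3,c2): row 3 has {green}; column 2 has {red,blue,yellow}, so it must be black.
(r3,c4): row 3 has {green,black}; column 4 has {red,green,yellow,black}, so it must be blue.
(r3,c5): row 3 has {blue,green,black}; column 5 has {red,blue,green,black}, so it must be yellow.
(r4,c1): row 4 has {red,blue,yellow,black}; column 1 has {blue,yellow}, so it must be green.
(r5,c2): row 5 has {red,blue,yellow,black}; column 2 has {red,blue,yellow,black}, so it must be green.
(r2,c1): row 2 has {red,blue,green,yellow}; column 1 has {blue,green,yellow}, so it must be black.
(r3,c1): row 3 has {blue,green,yellow,black}; column 1 has {blue,green,yellow,black}, so it must be red.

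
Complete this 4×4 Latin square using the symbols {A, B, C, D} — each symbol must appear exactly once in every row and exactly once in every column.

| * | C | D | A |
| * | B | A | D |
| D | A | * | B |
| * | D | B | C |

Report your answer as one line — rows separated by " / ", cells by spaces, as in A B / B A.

B C D A / C B A D / D A C B / A D B C

(r1,c1) = B
(r2,c1) = C
(r3,c3) = C
(r4,c1) = A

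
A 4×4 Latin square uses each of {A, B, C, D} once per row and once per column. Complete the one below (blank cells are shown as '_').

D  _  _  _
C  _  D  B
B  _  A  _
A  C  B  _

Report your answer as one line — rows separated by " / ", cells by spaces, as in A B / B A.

D B C A / C A D B / B D A C / A C B D

row 1 has {D}; column 3 has {A,B,D} — only C is left for (r1,c3).
row 1 has {C,D}; column 4 has {B} — only A is left for (r1,c4).
row 2 has {B,C,D}; column 2 has {C} — only A is left for (r2,c2).
row 3 has {A,B}; column 2 has {A,C} — only D is left for (r3,c2).
row 3 has {A,B,D}; column 4 has {A,B} — only C is left for (r3,c4).
row 4 has {A,B,C}; column 4 has {A,B,C} — only D is left for (r4,c4).
row 1 has {A,C,D}; column 2 has {A,C,D} — only B is left for (r1,c2).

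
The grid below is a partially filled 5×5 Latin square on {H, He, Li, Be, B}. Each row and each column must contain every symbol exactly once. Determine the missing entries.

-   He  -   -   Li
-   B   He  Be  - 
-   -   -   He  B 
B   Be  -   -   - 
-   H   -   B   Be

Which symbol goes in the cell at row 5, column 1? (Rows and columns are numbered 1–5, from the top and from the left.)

At row 1, column 4: row 1 has {He,Li}; column 4 has {He,Be,B}; that leaves H.
At row 2, column 5: row 2 has {He,Be,B}; column 5 has {Li,Be,B}; that leaves H.
At row 3, column 2: row 3 has {He,B}; column 2 has {H,He,Be,B}; that leaves Li.
At row 4, column 4: row 4 has {Be,B}; column 4 has {H,He,Be,B}; that leaves Li.
At row 4, column 5: row 4 has {Li,Be,B}; column 5 has {H,Li,Be,B}; that leaves He.
At row 5, column 3: row 5 has {H,Be,B}; column 3 has {He}; that leaves Li.
At row 1, column 1: row 1 has {H,He,Li}; column 1 has {B}; that leaves Be.
At row 1, column 3: row 1 has {H,He,Li,Be}; column 3 has {He,Li}; that leaves B.
At row 2, column 1: row 2 has {H,He,Be,B}; column 1 has {Be,B}; that leaves Li.
At row 3, column 1: row 3 has {He,Li,B}; column 1 has {Li,Be,B}; that leaves H.
At row 3, column 3: row 3 has {H,He,Li,B}; column 3 has {He,Li,B}; that leaves Be.
At row 4, column 3: row 4 has {He,Li,Be,B}; column 3 has {He,Li,Be,B}; that leaves H.
At row 5, column 1: row 5 has {H,Li,Be,B}; column 1 has {H,Li,Be,B}; that leaves He.

He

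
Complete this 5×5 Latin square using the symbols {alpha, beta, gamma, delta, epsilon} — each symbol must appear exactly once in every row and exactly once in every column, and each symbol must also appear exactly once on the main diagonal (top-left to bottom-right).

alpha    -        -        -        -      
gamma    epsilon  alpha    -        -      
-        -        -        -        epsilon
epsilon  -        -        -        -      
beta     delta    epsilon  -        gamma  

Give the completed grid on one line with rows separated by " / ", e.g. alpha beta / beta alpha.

alpha gamma delta epsilon beta / gamma epsilon alpha beta delta / delta alpha beta gamma epsilon / epsilon beta gamma delta alpha / beta delta epsilon alpha gamma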